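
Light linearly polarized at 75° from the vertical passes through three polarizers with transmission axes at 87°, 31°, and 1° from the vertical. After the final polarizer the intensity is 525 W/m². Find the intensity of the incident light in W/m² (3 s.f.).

I₁ = I₀ cos²(87° − 75°) = I₀ cos²(12°) = 0.9568 I₀.
I₂ = I₁ cos²(31° − 87°) = 0.9568 I₀ · cos²(56°) = 0.2992 I₀.
I₃ = I₂ cos²(1° − 31°) = 0.2992 I₀ · cos²(30°) = 0.2244 I₀.
So 525 W/m² = 0.2244 I₀, giving I₀ = 525/0.2244 = 2340 W/m².

I₀ ≈ 2340 W/m²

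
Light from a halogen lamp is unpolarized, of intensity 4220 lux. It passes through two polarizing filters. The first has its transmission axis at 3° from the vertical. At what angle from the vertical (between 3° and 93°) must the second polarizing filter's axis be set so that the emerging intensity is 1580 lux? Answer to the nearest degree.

θ ≈ 33°

Unpolarized light through the first polarizer → I₁ = ½ I₀, now polarized at 3°.
Target fraction: 1580 / 4220 lux = 0.3744 of I₀.
Need I₂/I₀ = 0.3744, so cos²(θ − 3°) = 0.3744 / 0.5 = 0.7488.
θ − 3° = arccos(√0.7488) = 30.1°, giving θ ≈ 3 + 30.1 = 33.1°.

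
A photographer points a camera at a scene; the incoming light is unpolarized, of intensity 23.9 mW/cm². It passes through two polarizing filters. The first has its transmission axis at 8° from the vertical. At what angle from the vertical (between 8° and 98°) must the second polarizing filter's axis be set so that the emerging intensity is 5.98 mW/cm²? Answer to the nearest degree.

θ ≈ 53°

Unpolarized light through the first polarizer → I₁ = ½ I₀, now polarized at 8°.
Target fraction: 5.98 / 23.9 mW/cm² = 0.2502 of I₀.
Need I₂/I₀ = 0.2502, so cos²(θ − 8°) = 0.2502 / 0.5 = 0.5004.
θ − 8° = arccos(√0.5004) = 45.0°, giving θ ≈ 8 + 45.0 = 53.0°.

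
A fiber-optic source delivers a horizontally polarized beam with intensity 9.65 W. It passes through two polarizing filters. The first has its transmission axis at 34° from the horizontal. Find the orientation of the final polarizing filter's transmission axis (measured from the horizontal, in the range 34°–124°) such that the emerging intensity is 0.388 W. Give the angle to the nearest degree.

θ ≈ 110°

By Malus's law, I₁ = I₀ cos²(34° − 0°) = I₀ cos²(34°) = 0.6873 I₀.
Target fraction: 0.388 / 9.65 W = 0.04021 of I₀.
Need I₂/I₀ = 0.04021, so cos²(θ − 34°) = 0.04021 / 0.6873 = 0.0585.
θ − 34° = arccos(√0.0585) = 76.0°, giving θ ≈ 34 + 76.0 = 110.0°.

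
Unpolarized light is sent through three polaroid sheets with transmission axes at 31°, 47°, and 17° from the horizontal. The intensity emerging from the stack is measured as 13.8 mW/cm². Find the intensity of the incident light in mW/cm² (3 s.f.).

Unpolarized light through the first polarizer → I₁ = ½ I₀, now polarized at 31°.
I₂ = I₁ cos²(47° − 31°) = 0.5 I₀ · cos²(16°) = 0.462 I₀.
I₃ = I₂ cos²(17° − 47°) = 0.462 I₀ · cos²(30°) = 0.3465 I₀.
So 13.8 mW/cm² = 0.3465 I₀, giving I₀ = 13.8/0.3465 = 39.83 mW/cm².

I₀ ≈ 39.8 mW/cm²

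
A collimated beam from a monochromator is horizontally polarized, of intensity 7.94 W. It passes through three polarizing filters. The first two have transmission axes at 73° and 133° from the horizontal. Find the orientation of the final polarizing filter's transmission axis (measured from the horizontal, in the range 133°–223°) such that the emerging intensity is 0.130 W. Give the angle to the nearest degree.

θ ≈ 162°

I₁ = I₀ cos²(73° − 0°) = I₀ cos²(73°) = 0.08548 I₀.
I₂ = I₁ cos²(133° − 73°) = 0.08548 I₀ · cos²(60°) = 0.02137 I₀.
Target fraction: 0.130 / 7.94 W = 0.01637 of I₀.
Need I₃/I₀ = 0.01637, so cos²(θ − 133°) = 0.01637 / 0.02137 = 0.7661.
θ − 133° = arccos(√0.7661) = 28.9°, giving θ ≈ 133 + 28.9 = 161.9°.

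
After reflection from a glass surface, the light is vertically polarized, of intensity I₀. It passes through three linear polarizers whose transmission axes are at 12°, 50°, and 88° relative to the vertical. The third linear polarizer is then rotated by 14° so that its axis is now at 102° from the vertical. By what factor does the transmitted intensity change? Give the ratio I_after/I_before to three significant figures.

Before rotation:
I₁ = I₀ cos²(12° − 0°) = I₀ cos²(12°) = 0.9568 I₀.
I₂ = I₁ cos²(50° − 12°) = 0.9568 I₀ · cos²(38°) = 0.5941 I₀.
I₃ = I₂ cos²(88° − 50°) = 0.5941 I₀ · cos²(38°) = 0.3689 I₀.
After rotation:
I₁ = I₀ cos²(12° − 0°) = I₀ cos²(12°) = 0.9568 I₀.
I₂ = I₁ cos²(50° − 12°) = 0.9568 I₀ · cos²(38°) = 0.5941 I₀.
I₃ = I₂ cos²(102° − 50°) = 0.5941 I₀ · cos²(52°) = 0.2252 I₀.
Ratio = 0.2252 / 0.3689 = 0.6104.

I_new/I_old ≈ 0.610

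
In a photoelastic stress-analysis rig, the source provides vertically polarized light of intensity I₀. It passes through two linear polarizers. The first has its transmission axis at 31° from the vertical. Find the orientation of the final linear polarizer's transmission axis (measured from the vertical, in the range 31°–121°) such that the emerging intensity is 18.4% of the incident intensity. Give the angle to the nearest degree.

I₁ = I₀ cos²(31° − 0°) = I₀ cos²(31°) = 0.7347 I₀.
Need I₂/I₀ = 0.184, so cos²(θ − 31°) = 0.184 / 0.7347 = 0.2504.
θ − 31° = arccos(√0.2504) = 60.0°, giving θ ≈ 31 + 60.0 = 91.0°.

θ ≈ 91°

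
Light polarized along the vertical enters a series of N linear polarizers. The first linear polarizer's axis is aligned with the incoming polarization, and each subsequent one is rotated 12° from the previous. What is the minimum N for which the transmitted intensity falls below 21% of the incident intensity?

N = 37

First polarizer is aligned with the polarization: full transmission.
Each further stage multiplies by cos²(12°) = 0.9568.
After N polarizers: T = 0.9568^(N−1). Require T < 0.21 ⇒ N−1 > ln(0.21)/ln(0.9568) = 35.32, so N−1 ≥ 36 and N = 37.
Check: N=37 gives T = 0.2038 < 0.21; N=36 gives T = 0.213.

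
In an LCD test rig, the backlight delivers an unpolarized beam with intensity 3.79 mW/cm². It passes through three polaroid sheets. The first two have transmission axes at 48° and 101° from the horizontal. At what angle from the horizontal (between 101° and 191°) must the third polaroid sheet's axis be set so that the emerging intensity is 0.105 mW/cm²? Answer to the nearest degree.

θ ≈ 168°

Unpolarized light through the first polarizer → I₁ = ½ I₀, now polarized at 48°.
I₂ = I₁ cos²(101° − 48°) = 0.5 I₀ · cos²(53°) = 0.1811 I₀.
Target fraction: 0.105 / 3.79 mW/cm² = 0.0277 of I₀.
Need I₃/I₀ = 0.0277, so cos²(θ − 101°) = 0.0277 / 0.1811 = 0.153.
θ − 101° = arccos(√0.153) = 67.0°, giving θ ≈ 101 + 67.0 = 168.0°.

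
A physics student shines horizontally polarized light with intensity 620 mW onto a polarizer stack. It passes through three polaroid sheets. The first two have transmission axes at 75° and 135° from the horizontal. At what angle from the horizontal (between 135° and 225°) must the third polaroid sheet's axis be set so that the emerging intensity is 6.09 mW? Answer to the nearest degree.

I₁ = I₀ cos²(75° − 0°) = I₀ cos²(75°) = 0.06699 I₀.
I₂ = I₁ cos²(135° − 75°) = 0.06699 I₀ · cos²(60°) = 0.01675 I₀.
Target fraction: 6.09 / 620 mW = 0.009823 of I₀.
Need I₃/I₀ = 0.009823, so cos²(θ − 135°) = 0.009823 / 0.01675 = 0.5865.
θ − 135° = arccos(√0.5865) = 40.0°, giving θ ≈ 135 + 40.0 = 175.0°.

θ ≈ 175°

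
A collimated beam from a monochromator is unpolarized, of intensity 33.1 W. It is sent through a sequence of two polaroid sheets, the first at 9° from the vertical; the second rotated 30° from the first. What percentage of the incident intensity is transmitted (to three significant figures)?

Unpolarized light through the first polarizer → I₁ = 33.1 W/2 = 16.55 W, polarized at 9°.
I₂ = I₁ · cos²(30°) = 16.55 · 0.75 = 12.41 W.
That is 37.5% of the incident intensity.

≈ 37.5%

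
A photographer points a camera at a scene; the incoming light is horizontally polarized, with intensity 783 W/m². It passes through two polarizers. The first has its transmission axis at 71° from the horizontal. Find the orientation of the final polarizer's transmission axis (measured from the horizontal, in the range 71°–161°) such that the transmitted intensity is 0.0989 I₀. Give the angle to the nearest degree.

θ ≈ 86°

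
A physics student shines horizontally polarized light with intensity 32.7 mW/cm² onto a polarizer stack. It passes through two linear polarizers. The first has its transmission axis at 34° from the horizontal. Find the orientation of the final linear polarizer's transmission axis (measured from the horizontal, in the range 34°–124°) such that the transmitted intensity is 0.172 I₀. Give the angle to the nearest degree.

I₁ = I₀ cos²(34° − 0°) = I₀ cos²(34°) = 0.6873 I₀.
Need I₂/I₀ = 0.172, so cos²(θ − 34°) = 0.172 / 0.6873 = 0.2503.
θ − 34° = arccos(√0.2503) = 60.0°, giving θ ≈ 34 + 60.0 = 94.0°.

θ ≈ 94°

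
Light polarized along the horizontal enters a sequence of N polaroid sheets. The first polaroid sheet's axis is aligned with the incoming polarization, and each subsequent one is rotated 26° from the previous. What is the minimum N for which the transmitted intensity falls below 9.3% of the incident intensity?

First polarizer is aligned with the polarization: full transmission.
Each further stage multiplies by cos²(26°) = 0.8078.
After N polarizers: T = 0.8078^(N−1). Require T < 0.093 ⇒ N−1 > ln(0.093)/ln(0.8078) = 11.13, so N−1 ≥ 12 and N = 13.
Check: N=13 gives T = 0.07724 < 0.093; N=12 gives T = 0.09561.

N = 13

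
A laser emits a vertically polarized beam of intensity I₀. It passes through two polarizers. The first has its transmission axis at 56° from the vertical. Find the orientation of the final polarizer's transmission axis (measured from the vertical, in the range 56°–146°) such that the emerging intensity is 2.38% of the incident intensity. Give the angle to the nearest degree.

By Malus's law, I₁ = I₀ cos²(56° − 0°) = I₀ cos²(56°) = 0.3127 I₀.
Need I₂/I₀ = 0.0238, so cos²(θ − 56°) = 0.0238 / 0.3127 = 0.07611.
θ − 56° = arccos(√0.07611) = 74.0°, giving θ ≈ 56 + 74.0 = 130.0°.

θ ≈ 130°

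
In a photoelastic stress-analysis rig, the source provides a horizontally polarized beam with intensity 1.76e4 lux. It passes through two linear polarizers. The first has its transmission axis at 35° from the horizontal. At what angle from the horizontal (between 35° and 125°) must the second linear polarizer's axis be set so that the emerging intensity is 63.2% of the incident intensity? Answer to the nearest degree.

θ ≈ 49°

I₁ = I₀ cos²(35° − 0°) = I₀ cos²(35°) = 0.671 I₀.
Need I₂/I₀ = 0.632, so cos²(θ − 35°) = 0.632 / 0.671 = 0.9419.
θ − 35° = arccos(√0.9419) = 14.0°, giving θ ≈ 35 + 14.0 = 49.0°.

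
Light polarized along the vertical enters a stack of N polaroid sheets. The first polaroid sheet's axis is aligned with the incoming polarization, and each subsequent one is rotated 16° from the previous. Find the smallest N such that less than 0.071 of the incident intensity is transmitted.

N = 35

First polarizer is aligned with the polarization: full transmission.
Each further stage multiplies by cos²(16°) = 0.924.
After N polarizers: T = 0.924^(N−1). Require T < 0.071 ⇒ N−1 > ln(0.071)/ln(0.924) = 33.47, so N−1 ≥ 34 and N = 35.
Check: N=35 gives T = 0.06811 < 0.071; N=34 gives T = 0.07371.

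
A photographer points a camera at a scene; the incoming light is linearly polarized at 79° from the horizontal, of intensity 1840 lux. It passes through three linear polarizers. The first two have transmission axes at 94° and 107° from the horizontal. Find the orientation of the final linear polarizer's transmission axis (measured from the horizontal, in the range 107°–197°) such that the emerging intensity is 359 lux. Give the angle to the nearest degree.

θ ≈ 169°

By Malus's law, I₁ = I₀ cos²(94° − 79°) = I₀ cos²(15°) = 0.933 I₀.
I₂ = I₁ cos²(107° − 94°) = 0.933 I₀ · cos²(13°) = 0.8858 I₀.
Target fraction: 359 / 1840 lux = 0.1951 of I₀.
Need I₃/I₀ = 0.1951, so cos²(θ − 107°) = 0.1951 / 0.8858 = 0.2203.
θ − 107° = arccos(√0.2203) = 62.0°, giving θ ≈ 107 + 62.0 = 169.0°.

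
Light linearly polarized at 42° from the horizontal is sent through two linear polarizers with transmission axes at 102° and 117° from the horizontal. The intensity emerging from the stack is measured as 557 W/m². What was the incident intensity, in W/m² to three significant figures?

I₀ ≈ 2390 W/m²

I₁ = I₀ cos²(102° − 42°) = I₀ cos²(60°) = 0.25 I₀.
I₂ = I₁ cos²(117° − 102°) = 0.25 I₀ · cos²(15°) = 0.2333 I₀.
So 557 W/m² = 0.2333 I₀, giving I₀ = 557/0.2333 = 2388 W/m².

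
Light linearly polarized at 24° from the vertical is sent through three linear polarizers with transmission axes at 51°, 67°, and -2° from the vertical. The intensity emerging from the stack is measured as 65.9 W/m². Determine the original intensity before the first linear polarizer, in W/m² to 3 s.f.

I₀ ≈ 699 W/m²

I₁ = I₀ cos²(51° − 24°) = I₀ cos²(27°) = 0.7939 I₀.
I₂ = I₁ cos²(67° − 51°) = 0.7939 I₀ · cos²(16°) = 0.7336 I₀.
I₃ = I₂ cos²(-2° − 67°) = 0.7336 I₀ · cos²(69°) = 0.09421 I₀.
So 65.9 W/m² = 0.09421 I₀, giving I₀ = 65.9/0.09421 = 699.5 W/m².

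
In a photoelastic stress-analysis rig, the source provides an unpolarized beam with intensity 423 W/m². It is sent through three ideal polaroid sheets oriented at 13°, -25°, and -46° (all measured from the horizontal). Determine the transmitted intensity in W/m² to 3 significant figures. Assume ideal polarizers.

Unpolarized light through the first polarizer → I₁ = 423 W/m²/2 = 211.5 W/m², polarized at 13°.
I₂ = I₁ · cos²(38°) = 211.5 · 0.621 = 131.3 W/m².
I₃ = I₂ · cos²(21°) = 131.3 · 0.8716 = 114.5 W/m².

I ≈ 114 W/m²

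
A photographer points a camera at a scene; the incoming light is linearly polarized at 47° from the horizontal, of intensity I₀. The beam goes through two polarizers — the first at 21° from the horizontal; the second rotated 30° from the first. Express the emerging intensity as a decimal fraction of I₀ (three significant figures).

I₁ = I₀ cos²(21° − 47°) = I₀ cos²(26°) = 0.8078 I₀.
I₂ = I₁ cos²(30°) = 0.8078 · 0.75 I₀ = 0.6059 I₀.
Transmitted fraction = 0.6059.

≈ 0.606 I₀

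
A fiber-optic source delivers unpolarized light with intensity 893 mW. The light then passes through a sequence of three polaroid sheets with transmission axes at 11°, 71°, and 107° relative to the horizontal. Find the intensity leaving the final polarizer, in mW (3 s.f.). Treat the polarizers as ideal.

I ≈ 73.1 mW

Unpolarized light through the first polarizer → I₁ = 893 mW/2 = 446.5 mW, polarized at 11°.
I₂ = I₁ · cos²(60°) = 446.5 · 0.25 = 111.6 mW.
I₃ = I₂ · cos²(36°) = 111.6 · 0.6545 = 73.06 mW.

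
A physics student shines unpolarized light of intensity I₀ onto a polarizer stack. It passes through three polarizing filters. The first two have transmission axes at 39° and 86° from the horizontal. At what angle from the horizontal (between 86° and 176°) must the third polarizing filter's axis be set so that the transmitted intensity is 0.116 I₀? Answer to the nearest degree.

θ ≈ 131°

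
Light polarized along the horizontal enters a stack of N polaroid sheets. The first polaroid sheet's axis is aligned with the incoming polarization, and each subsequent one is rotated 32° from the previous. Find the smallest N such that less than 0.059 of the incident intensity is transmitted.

N = 10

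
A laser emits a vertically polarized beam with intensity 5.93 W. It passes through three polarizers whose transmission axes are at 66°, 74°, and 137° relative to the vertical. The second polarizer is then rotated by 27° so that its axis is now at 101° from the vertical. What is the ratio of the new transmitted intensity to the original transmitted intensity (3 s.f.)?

I_new/I_old ≈ 2.17

Before rotation:
I₁ = I₀ cos²(66° − 0°) = I₀ cos²(66°) = 0.1654 I₀.
I₂ = I₁ cos²(74° − 66°) = 0.1654 I₀ · cos²(8°) = 0.1622 I₀.
I₃ = I₂ cos²(137° − 74°) = 0.1622 I₀ · cos²(63°) = 0.03344 I₀.
After rotation:
I₁ = I₀ cos²(66° − 0°) = I₀ cos²(66°) = 0.1654 I₀.
I₂ = I₁ cos²(101° − 66°) = 0.1654 I₀ · cos²(35°) = 0.111 I₀.
I₃ = I₂ cos²(137° − 101°) = 0.111 I₀ · cos²(36°) = 0.07266 I₀.
Ratio = 0.07266 / 0.03344 = 2.173.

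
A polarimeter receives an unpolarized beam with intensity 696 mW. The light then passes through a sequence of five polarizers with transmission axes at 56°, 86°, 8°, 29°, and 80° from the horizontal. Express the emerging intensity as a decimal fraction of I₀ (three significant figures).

Unpolarized light through the first polarizer → I₁ = 696 mW/2 = 348 mW, polarized at 56°.
I₂ = I₁ · cos²(30°) = 348 · 0.75 = 261 mW.
I₃ = I₂ · cos²(78°) = 261 · 0.04323 = 11.28 mW.
I₄ = I₃ · cos²(21°) = 11.28 · 0.8716 = 9.833 mW.
I₅ = I₄ · cos²(51°) = 9.833 · 0.396 = 3.894 mW.
Transmitted fraction = 0.005595.

I/I₀ ≈ 0.00560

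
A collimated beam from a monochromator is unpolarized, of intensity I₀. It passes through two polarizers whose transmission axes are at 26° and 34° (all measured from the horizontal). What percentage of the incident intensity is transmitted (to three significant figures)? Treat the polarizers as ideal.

≈ 49.0%

Unpolarized light through the first polarizer → I₁ = ½ I₀, now polarized at 26°.
I₂ = I₁ cos²(34° − 26°) = 0.5 I₀ · cos²(8°) = 0.4903 I₀.
That is 49.03% of the incident intensity.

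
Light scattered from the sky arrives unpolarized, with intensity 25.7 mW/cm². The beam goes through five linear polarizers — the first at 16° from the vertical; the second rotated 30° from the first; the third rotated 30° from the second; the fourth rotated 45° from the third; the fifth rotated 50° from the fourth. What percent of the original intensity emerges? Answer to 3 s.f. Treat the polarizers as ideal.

≈ 5.81%

Unpolarized light through the first polarizer → I₁ = 25.7 mW/cm²/2 = 12.85 mW/cm², polarized at 16°.
I₂ = I₁ · cos²(30°) = 12.85 · 0.75 = 9.638 mW/cm².
I₃ = I₂ · cos²(30°) = 9.638 · 0.75 = 7.228 mW/cm².
I₄ = I₃ · cos²(45°) = 7.228 · 0.5 = 3.614 mW/cm².
I₅ = I₄ · cos²(50°) = 3.614 · 0.4132 = 1.493 mW/cm².
That is 5.81% of the incident intensity.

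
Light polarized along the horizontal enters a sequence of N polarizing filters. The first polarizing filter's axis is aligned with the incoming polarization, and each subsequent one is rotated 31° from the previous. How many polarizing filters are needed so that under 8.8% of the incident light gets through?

N = 9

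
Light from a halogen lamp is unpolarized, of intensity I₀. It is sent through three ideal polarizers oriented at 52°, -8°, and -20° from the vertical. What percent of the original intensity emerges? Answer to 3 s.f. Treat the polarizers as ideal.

Unpolarized light through the first polarizer → I₁ = ½ I₀, now polarized at 52°.
I₂ = I₁ cos²(-8° − 52°) = 0.5 I₀ · cos²(60°) = 0.125 I₀.
I₃ = I₂ cos²(-20° + 8°) = 0.125 I₀ · cos²(12°) = 0.1196 I₀.
That is 11.96% of the incident intensity.

≈ 12.0%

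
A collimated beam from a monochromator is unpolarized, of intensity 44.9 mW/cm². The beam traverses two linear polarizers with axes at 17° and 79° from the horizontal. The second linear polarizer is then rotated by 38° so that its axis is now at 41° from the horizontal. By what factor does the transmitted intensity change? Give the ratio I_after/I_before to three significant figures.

Before rotation:
Unpolarized light through the first polarizer → I₁ = ½ I₀, now polarized at 17°.
I₂ = I₁ cos²(79° − 17°) = 0.5 I₀ · cos²(62°) = 0.1102 I₀.
After rotation:
Unpolarized light through the first polarizer → I₁ = ½ I₀, now polarized at 17°.
I₂ = I₁ cos²(41° − 17°) = 0.5 I₀ · cos²(24°) = 0.4173 I₀.
Ratio = 0.4173 / 0.1102 = 3.787.

I_new/I_old ≈ 3.79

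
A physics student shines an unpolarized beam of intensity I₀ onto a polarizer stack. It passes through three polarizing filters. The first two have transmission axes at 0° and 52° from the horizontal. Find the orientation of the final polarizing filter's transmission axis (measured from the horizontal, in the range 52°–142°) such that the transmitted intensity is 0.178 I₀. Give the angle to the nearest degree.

θ ≈ 66°

Unpolarized light through the first polarizer → I₁ = ½ I₀, now polarized at 0°.
I₂ = I₁ cos²(52° − 0°) = 0.5 I₀ · cos²(52°) = 0.1895 I₀.
Need I₃/I₀ = 0.178, so cos²(θ − 52°) = 0.178 / 0.1895 = 0.9392.
θ − 52° = arccos(√0.9392) = 14.3°, giving θ ≈ 52 + 14.3 = 66.3°.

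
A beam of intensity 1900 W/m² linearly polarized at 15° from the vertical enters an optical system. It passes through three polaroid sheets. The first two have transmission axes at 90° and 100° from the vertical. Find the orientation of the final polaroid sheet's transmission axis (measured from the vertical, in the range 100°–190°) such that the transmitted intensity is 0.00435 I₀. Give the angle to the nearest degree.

I₁ = I₀ cos²(90° − 15°) = I₀ cos²(75°) = 0.06699 I₀.
I₂ = I₁ cos²(100° − 90°) = 0.06699 I₀ · cos²(10°) = 0.06497 I₀.
Need I₃/I₀ = 0.00435, so cos²(θ − 100°) = 0.00435 / 0.06497 = 0.06696.
θ − 100° = arccos(√0.06696) = 75.0°, giving θ ≈ 100 + 75.0 = 175.0°.

θ ≈ 175°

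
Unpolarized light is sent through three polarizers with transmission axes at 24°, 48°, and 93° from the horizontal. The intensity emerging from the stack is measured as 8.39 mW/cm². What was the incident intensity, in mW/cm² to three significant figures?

I₀ ≈ 40.2 mW/cm²

Unpolarized light through the first polarizer → I₁ = ½ I₀, now polarized at 24°.
I₂ = I₁ cos²(48° − 24°) = 0.5 I₀ · cos²(24°) = 0.4173 I₀.
I₃ = I₂ cos²(93° − 48°) = 0.4173 I₀ · cos²(45°) = 0.2086 I₀.
So 8.39 mW/cm² = 0.2086 I₀, giving I₀ = 8.39/0.2086 = 40.21 mW/cm².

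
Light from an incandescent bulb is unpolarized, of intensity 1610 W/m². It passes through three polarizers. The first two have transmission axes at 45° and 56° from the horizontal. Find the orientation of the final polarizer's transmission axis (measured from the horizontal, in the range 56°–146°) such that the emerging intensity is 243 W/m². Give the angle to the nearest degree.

Unpolarized light through the first polarizer → I₁ = ½ I₀, now polarized at 45°.
I₂ = I₁ cos²(56° − 45°) = 0.5 I₀ · cos²(11°) = 0.4818 I₀.
Target fraction: 243 / 1610 W/m² = 0.1509 of I₀.
Need I₃/I₀ = 0.1509, so cos²(θ − 56°) = 0.1509 / 0.4818 = 0.3133.
θ − 56° = arccos(√0.3133) = 56.0°, giving θ ≈ 56 + 56.0 = 112.0°.

θ ≈ 112°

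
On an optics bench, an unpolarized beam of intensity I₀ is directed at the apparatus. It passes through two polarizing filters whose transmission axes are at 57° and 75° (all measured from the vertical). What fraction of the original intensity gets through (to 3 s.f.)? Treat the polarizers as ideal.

≈ 0.452 I₀

Unpolarized light through the first polarizer → I₁ = ½ I₀, now polarized at 57°.
I₂ = I₁ cos²(75° − 57°) = 0.5 I₀ · cos²(18°) = 0.4523 I₀.
Transmitted fraction = 0.4523.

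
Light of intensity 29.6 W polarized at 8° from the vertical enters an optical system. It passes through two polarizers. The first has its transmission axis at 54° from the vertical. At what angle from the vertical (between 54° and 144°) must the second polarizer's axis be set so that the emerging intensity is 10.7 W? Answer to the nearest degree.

θ ≈ 84°

By Malus's law, I₁ = I₀ cos²(54° − 8°) = I₀ cos²(46°) = 0.4826 I₀.
Target fraction: 10.7 / 29.6 W = 0.3615 of I₀.
Need I₂/I₀ = 0.3615, so cos²(θ − 54°) = 0.3615 / 0.4826 = 0.7491.
θ − 54° = arccos(√0.7491) = 30.1°, giving θ ≈ 54 + 30.1 = 84.1°.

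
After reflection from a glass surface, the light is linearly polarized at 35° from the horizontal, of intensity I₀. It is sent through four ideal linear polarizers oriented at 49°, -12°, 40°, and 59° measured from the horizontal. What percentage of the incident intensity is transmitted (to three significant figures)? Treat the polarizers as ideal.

By Malus's law, I₁ = I₀ cos²(49° − 35°) = I₀ cos²(14°) = 0.9415 I₀.
I₂ = I₁ cos²(-12° − 49°) = 0.9415 I₀ · cos²(61°) = 0.2213 I₀.
I₃ = I₂ cos²(40° + 12°) = 0.2213 I₀ · cos²(52°) = 0.08388 I₀.
I₄ = I₃ cos²(59° − 40°) = 0.08388 I₀ · cos²(19°) = 0.07499 I₀.
That is 7.499% of the incident intensity.

≈ 7.50%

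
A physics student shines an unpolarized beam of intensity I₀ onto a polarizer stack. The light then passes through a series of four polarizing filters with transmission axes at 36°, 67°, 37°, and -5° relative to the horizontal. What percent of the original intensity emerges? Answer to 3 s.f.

Unpolarized light through the first polarizer → I₁ = ½ I₀, now polarized at 36°.
I₂ = I₁ cos²(67° − 36°) = 0.5 I₀ · cos²(31°) = 0.3674 I₀.
I₃ = I₂ cos²(37° − 67°) = 0.3674 I₀ · cos²(30°) = 0.2755 I₀.
I₄ = I₃ cos²(-5° − 37°) = 0.2755 I₀ · cos²(42°) = 0.1522 I₀.
That is 15.22% of the incident intensity.

≈ 15.2%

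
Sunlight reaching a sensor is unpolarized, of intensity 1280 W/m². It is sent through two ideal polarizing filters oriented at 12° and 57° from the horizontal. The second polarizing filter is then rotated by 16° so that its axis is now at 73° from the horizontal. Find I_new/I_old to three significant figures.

I_new/I_old ≈ 0.470

Before rotation:
Unpolarized light through the first polarizer → I₁ = ½ I₀, now polarized at 12°.
I₂ = I₁ cos²(57° − 12°) = 0.5 I₀ · cos²(45°) = 0.25 I₀.
After rotation:
Unpolarized light through the first polarizer → I₁ = ½ I₀, now polarized at 12°.
I₂ = I₁ cos²(73° − 12°) = 0.5 I₀ · cos²(61°) = 0.1175 I₀.
Ratio = 0.1175 / 0.25 = 0.4701.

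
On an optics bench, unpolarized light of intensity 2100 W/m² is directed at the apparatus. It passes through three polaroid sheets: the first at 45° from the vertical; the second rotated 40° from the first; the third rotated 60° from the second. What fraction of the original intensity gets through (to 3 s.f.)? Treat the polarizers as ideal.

Unpolarized light through the first polarizer → I₁ = 2100 W/m²/2 = 1050 W/m², polarized at 45°.
I₂ = I₁ · cos²(40°) = 1050 · 0.5868 = 616.2 W/m².
I₃ = I₂ · cos²(60°) = 616.2 · 0.25 = 154 W/m².
Transmitted fraction = 0.07335.

I/I₀ ≈ 0.0734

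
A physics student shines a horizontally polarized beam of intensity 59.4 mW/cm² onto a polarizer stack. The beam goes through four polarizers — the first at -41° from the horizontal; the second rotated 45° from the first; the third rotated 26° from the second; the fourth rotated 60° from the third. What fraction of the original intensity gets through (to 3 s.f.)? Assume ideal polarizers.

By Malus's law, I₁ = 59.4 mW/cm² · cos²(41°) = 33.83 mW/cm².
I₂ = I₁ · cos²(45°) = 33.83 · 0.5 = 16.92 mW/cm².
I₃ = I₂ · cos²(26°) = 16.92 · 0.8078 = 13.67 mW/cm².
I₄ = I₃ · cos²(60°) = 13.67 · 0.25 = 3.416 mW/cm².
Transmitted fraction = 0.05752.

I/I₀ ≈ 0.0575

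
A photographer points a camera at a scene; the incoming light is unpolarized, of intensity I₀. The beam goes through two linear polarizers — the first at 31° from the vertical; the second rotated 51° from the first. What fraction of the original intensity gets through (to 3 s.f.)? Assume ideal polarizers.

Unpolarized light through the first polarizer → I₁ = ½ I₀, now polarized at 31°.
I₂ = I₁ cos²(51°) = 0.5 · 0.396 I₀ = 0.198 I₀.
Transmitted fraction = 0.198.

≈ 0.198 I₀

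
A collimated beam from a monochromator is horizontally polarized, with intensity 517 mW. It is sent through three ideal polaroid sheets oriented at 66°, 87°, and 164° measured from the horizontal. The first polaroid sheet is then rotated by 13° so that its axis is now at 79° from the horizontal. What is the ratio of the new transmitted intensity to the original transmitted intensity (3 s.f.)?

Before rotation:
By Malus's law, I₁ = I₀ cos²(66° − 0°) = I₀ cos²(66°) = 0.1654 I₀.
I₂ = I₁ cos²(87° − 66°) = 0.1654 I₀ · cos²(21°) = 0.1442 I₀.
I₃ = I₂ cos²(164° − 87°) = 0.1442 I₀ · cos²(77°) = 0.007296 I₀.
After rotation:
I₁ = I₀ cos²(79° − 0°) = I₀ cos²(79°) = 0.03641 I₀.
I₂ = I₁ cos²(87° − 79°) = 0.03641 I₀ · cos²(8°) = 0.0357 I₀.
I₃ = I₂ cos²(164° − 87°) = 0.0357 I₀ · cos²(77°) = 0.001807 I₀.
Ratio = 0.001807 / 0.007296 = 0.2476.

I_new/I_old ≈ 0.248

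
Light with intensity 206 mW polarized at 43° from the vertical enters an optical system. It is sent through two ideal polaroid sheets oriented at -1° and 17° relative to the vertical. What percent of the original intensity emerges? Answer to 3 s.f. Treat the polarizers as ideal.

I₁ = 206 mW · cos²(44°) = 106.6 mW.
I₂ = I₁ · cos²(18°) = 106.6 · 0.9045 = 96.42 mW.
That is 46.8% of the incident intensity.

≈ 46.8%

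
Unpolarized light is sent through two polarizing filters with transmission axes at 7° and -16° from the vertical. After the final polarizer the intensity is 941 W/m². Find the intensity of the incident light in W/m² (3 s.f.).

Unpolarized light through the first polarizer → I₁ = ½ I₀, now polarized at 7°.
I₂ = I₁ cos²(-16° − 7°) = 0.5 I₀ · cos²(23°) = 0.4237 I₀.
So 941 W/m² = 0.4237 I₀, giving I₀ = 941/0.4237 = 2221 W/m².

I₀ ≈ 2220 W/m²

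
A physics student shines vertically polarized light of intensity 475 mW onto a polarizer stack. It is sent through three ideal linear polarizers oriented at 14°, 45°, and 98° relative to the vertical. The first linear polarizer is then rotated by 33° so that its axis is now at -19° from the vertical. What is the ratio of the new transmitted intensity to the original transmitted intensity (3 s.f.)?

I_new/I_old ≈ 0.248

Before rotation:
By Malus's law, I₁ = I₀ cos²(14° − 0°) = I₀ cos²(14°) = 0.9415 I₀.
I₂ = I₁ cos²(45° − 14°) = 0.9415 I₀ · cos²(31°) = 0.6917 I₀.
I₃ = I₂ cos²(98° − 45°) = 0.6917 I₀ · cos²(53°) = 0.2505 I₀.
After rotation:
I₁ = I₀ cos²(-19° − 0°) = I₀ cos²(19°) = 0.894 I₀.
I₂ = I₁ cos²(45° + 19°) = 0.894 I₀ · cos²(64°) = 0.1718 I₀.
I₃ = I₂ cos²(98° − 45°) = 0.1718 I₀ · cos²(53°) = 0.06222 I₀.
Ratio = 0.06222 / 0.2505 = 0.2484.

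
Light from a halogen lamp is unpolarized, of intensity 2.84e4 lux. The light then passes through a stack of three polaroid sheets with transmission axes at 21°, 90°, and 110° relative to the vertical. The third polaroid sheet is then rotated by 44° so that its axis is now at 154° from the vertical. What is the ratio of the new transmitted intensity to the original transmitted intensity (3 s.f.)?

I_new/I_old ≈ 0.218

Before rotation:
Unpolarized light through the first polarizer → I₁ = ½ I₀, now polarized at 21°.
I₂ = I₁ cos²(90° − 21°) = 0.5 I₀ · cos²(69°) = 0.06421 I₀.
I₃ = I₂ cos²(110° − 90°) = 0.06421 I₀ · cos²(20°) = 0.0567 I₀.
After rotation:
Unpolarized light through the first polarizer → I₁ = ½ I₀, now polarized at 21°.
I₂ = I₁ cos²(90° − 21°) = 0.5 I₀ · cos²(69°) = 0.06421 I₀.
I₃ = I₂ cos²(154° − 90°) = 0.06421 I₀ · cos²(64°) = 0.01234 I₀.
Ratio = 0.01234 / 0.0567 = 0.2176.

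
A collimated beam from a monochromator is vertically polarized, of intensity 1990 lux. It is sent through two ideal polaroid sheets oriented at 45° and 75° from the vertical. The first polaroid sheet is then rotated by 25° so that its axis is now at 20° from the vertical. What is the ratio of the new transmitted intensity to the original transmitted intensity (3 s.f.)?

I_new/I_old ≈ 0.775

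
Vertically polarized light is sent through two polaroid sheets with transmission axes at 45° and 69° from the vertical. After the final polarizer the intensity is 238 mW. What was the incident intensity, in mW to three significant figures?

I₀ ≈ 570 mW

By Malus's law, I₁ = I₀ cos²(45° − 0°) = I₀ cos²(45°) = 0.5 I₀.
I₂ = I₁ cos²(69° − 45°) = 0.5 I₀ · cos²(24°) = 0.4173 I₀.
So 238 mW = 0.4173 I₀, giving I₀ = 238/0.4173 = 570.4 mW.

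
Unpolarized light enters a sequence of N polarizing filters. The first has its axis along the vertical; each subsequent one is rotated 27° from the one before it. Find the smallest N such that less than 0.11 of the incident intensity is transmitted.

N = 8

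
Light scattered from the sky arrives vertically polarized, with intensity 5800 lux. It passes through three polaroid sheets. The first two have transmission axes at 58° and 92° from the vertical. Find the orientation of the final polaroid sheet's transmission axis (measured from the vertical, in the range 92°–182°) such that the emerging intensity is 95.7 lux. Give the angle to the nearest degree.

θ ≈ 165°

I₁ = I₀ cos²(58° − 0°) = I₀ cos²(58°) = 0.2808 I₀.
I₂ = I₁ cos²(92° − 58°) = 0.2808 I₀ · cos²(34°) = 0.193 I₀.
Target fraction: 95.7 / 5800 lux = 0.0165 of I₀.
Need I₃/I₀ = 0.0165, so cos²(θ − 92°) = 0.0165 / 0.193 = 0.08549.
θ − 92° = arccos(√0.08549) = 73.0°, giving θ ≈ 92 + 73.0 = 165.0°.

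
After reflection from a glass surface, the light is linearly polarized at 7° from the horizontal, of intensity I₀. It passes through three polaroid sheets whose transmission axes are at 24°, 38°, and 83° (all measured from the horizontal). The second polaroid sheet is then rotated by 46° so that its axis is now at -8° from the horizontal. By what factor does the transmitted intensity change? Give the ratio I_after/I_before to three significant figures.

I_new/I_old ≈ 0.000465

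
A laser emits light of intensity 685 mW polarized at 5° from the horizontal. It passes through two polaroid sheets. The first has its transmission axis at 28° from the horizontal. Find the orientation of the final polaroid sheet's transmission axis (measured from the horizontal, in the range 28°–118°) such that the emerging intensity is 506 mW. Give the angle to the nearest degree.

I₁ = I₀ cos²(28° − 5°) = I₀ cos²(23°) = 0.8473 I₀.
Target fraction: 506 / 685 mW = 0.7387 of I₀.
Need I₂/I₀ = 0.7387, so cos²(θ − 28°) = 0.7387 / 0.8473 = 0.8718.
θ − 28° = arccos(√0.8718) = 21.0°, giving θ ≈ 28 + 21.0 = 49.0°.

θ ≈ 49°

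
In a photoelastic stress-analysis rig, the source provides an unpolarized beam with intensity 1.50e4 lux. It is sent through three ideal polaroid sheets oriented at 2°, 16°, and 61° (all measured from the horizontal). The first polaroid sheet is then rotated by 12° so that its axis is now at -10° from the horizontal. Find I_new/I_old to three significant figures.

I_new/I_old ≈ 0.858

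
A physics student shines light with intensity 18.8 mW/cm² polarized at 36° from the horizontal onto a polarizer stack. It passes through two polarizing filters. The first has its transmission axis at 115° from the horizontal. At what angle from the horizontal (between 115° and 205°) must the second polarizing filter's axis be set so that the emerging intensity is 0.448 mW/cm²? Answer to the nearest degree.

θ ≈ 151°

By Malus's law, I₁ = I₀ cos²(115° − 36°) = I₀ cos²(79°) = 0.03641 I₀.
Target fraction: 0.448 / 18.8 mW/cm² = 0.02383 of I₀.
Need I₂/I₀ = 0.02383, so cos²(θ − 115°) = 0.02383 / 0.03641 = 0.6545.
θ − 115° = arccos(√0.6545) = 36.0°, giving θ ≈ 115 + 36.0 = 151.0°.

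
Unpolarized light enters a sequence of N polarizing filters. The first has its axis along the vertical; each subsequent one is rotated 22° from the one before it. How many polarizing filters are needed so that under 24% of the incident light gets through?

N = 6

First polarizer halves the unpolarized light: factor 1/2.
Each further stage multiplies by cos²(22°) = 0.8597.
After N polarizers: T = 0.5·0.8597^(N−1). Require T < 0.24 ⇒ N−1 > ln(0.24/0.5)/ln(0.8597) = 4.85, so N−1 ≥ 5 and N = 6.
Check: N=6 gives T = 0.2348 < 0.24; N=5 gives T = 0.2731.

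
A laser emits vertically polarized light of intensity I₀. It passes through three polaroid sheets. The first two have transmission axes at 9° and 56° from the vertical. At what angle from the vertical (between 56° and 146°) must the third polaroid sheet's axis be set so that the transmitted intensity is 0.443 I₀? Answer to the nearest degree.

I₁ = I₀ cos²(9° − 0°) = I₀ cos²(9°) = 0.9755 I₀.
I₂ = I₁ cos²(56° − 9°) = 0.9755 I₀ · cos²(47°) = 0.4537 I₀.
Need I₃/I₀ = 0.443, so cos²(θ − 56°) = 0.443 / 0.4537 = 0.9763.
θ − 56° = arccos(√0.9763) = 8.8°, giving θ ≈ 56 + 8.8 = 64.8°.

θ ≈ 65°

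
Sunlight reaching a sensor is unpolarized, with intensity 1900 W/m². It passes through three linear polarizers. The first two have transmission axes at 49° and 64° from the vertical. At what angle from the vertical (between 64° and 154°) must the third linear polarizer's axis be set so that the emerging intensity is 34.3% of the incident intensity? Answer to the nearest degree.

Unpolarized light through the first polarizer → I₁ = ½ I₀, now polarized at 49°.
I₂ = I₁ cos²(64° − 49°) = 0.5 I₀ · cos²(15°) = 0.4665 I₀.
Need I₃/I₀ = 0.343, so cos²(θ − 64°) = 0.343 / 0.4665 = 0.7353.
θ − 64° = arccos(√0.7353) = 31.0°, giving θ ≈ 64 + 31.0 = 95.0°.

θ ≈ 95°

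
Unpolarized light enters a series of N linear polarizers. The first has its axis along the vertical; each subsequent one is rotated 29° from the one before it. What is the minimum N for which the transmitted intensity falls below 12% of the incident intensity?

N = 7

First polarizer halves the unpolarized light: factor 1/2.
Each further stage multiplies by cos²(29°) = 0.765.
After N polarizers: T = 0.5·0.765^(N−1). Require T < 0.12 ⇒ N−1 > ln(0.12/0.5)/ln(0.765) = 5.33, so N−1 ≥ 6 and N = 7.
Check: N=7 gives T = 0.1002 < 0.12; N=6 gives T = 0.131.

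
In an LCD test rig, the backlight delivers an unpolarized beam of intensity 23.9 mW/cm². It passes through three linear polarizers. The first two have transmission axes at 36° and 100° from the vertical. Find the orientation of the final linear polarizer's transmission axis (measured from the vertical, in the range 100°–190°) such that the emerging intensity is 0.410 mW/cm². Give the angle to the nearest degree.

Unpolarized light through the first polarizer → I₁ = ½ I₀, now polarized at 36°.
I₂ = I₁ cos²(100° − 36°) = 0.5 I₀ · cos²(64°) = 0.09608 I₀.
Target fraction: 0.410 / 23.9 mW/cm² = 0.01715 of I₀.
Need I₃/I₀ = 0.01715, so cos²(θ − 100°) = 0.01715 / 0.09608 = 0.1785.
θ − 100° = arccos(√0.1785) = 65.0°, giving θ ≈ 100 + 65.0 = 165.0°.

θ ≈ 165°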